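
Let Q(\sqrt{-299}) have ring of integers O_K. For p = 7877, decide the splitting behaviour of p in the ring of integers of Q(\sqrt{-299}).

p is inert

d = -299 ≡ 1 (mod 4), so O_K = ℤ[(1+√-299)/2] and disc(K) = d = -299.
Since gcd(7877, -299) = 1 the prime 7877 does not ramify.
Compute (-299/7877) via Euler: 7578^((7877-1)/2) mod 7877 = 7876, so (-299/7877) = -1.
Legendre symbol -1 ⇒ 7877 is inert.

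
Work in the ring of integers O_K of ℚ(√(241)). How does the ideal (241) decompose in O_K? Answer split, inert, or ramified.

Since 241 ≡ 1 mod 4, the ring of integers is ℤ[(1+√241)/2] with discriminant 241.
Ramification test: 241 | 241. The prime 241 ramifies in K.

ramifies in O_K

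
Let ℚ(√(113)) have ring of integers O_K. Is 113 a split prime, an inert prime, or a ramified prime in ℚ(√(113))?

ramified

d = 113 ≡ 1 (mod 4), so O_K = ℤ[(1+√113)/2] and disc(K) = d = 113.
disc(K) = 113 = 113·1, so p = 113 is ramified.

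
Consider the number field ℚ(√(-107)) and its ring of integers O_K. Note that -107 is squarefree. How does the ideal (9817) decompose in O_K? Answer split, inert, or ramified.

-107 mod 4 = 1, hence disc K = -107 and O_K = ℤ[(1+√-107)/2].
disc(K) = -107 is not divisible by 9817; 9817 is unramified.
Euler's criterion: (-107)^4908 mod 9817 = 9816. Thus (-107|9817) = -1.
d is a non-residue mod p, hence 9817 remains inert in O_K.

inert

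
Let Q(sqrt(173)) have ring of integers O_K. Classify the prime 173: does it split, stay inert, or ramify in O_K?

Since 173 ≡ 1 mod 4, the ring of integers is ℤ[(1+√173)/2] with discriminant 173.
disc(K) = 173 = 173·1, so p = 173 is ramified.

173 is ramified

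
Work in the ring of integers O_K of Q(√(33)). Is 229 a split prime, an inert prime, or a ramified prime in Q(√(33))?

229 splits in O_K

Since 33 ≡ 1 mod 4, the ring of integers is ℤ[(1+√33)/2] with discriminant 33.
disc(K) = 33 is not divisible by 229; 229 is unramified.
(33/229) = 33^114 mod 229 = 1, giving Legendre symbol 1.
d is a quadratic residue mod p, hence 229 splits in O_K.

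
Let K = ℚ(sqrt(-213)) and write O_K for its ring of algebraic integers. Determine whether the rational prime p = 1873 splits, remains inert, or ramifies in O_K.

-213 mod 4 = 3, hence disc K = 4·(-213) = -852 and O_K = ℤ[√-213].
1873 ∤ -852, so 1873 is unramified.
Euler's criterion: (-213)^936 mod 1873 = 1. Thus (-213|1873) = 1.
Legendre symbol 1 ⇒ 1873 is split.

split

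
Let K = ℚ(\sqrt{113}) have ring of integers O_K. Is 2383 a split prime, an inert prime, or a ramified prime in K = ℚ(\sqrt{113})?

113 mod 4 = 1, hence disc K = 113 and O_K = ℤ[(1+√113)/2].
2383 ∤ 113, so 2383 is unramified.
(113/2383) = 113^1191 mod 2383 = 2382, giving Legendre symbol -1.
(113/2383) = -1, so 2383 is inert.

inert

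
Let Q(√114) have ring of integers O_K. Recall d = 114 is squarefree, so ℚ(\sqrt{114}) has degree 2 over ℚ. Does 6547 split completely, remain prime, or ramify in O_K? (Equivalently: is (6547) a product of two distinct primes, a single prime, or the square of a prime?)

remains prime (inert)

Since 114 ≢ 1 mod 4, the ring of integers is ℤ[√114] with discriminant 4·114 = 456.
disc(K) = 456 is not divisible by 6547; 6547 is unramified.
(114/6547) = 114^3273 mod 6547 = 6546, giving Legendre symbol -1.
(114/6547) = -1, so 6547 is inert.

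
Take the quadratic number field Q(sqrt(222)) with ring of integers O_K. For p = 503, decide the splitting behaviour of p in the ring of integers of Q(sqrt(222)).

d = 222 ≡ 2 (mod 4), so O_K = ℤ[√222] and disc(K) = 4d = 888.
disc(K) = 888 is not divisible by 503; 503 is unramified.
Compute (222/503) via Euler: 222^((503-1)/2) mod 503 = 502, so (222/503) = -1.
(222/503) = -1, so 503 is inert.

p is inert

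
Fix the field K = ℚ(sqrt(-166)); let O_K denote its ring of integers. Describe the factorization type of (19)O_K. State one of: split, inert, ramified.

Since -166 ≢ 1 mod 4, the ring of integers is ℤ[√-166] with discriminant 4·(-166) = -664.
disc(K) = -664 is not divisible by 19; 19 is unramified.
(-166/19) = 5^9 mod 19 = 1, giving Legendre symbol 1.
d is a quadratic residue mod p, hence 19 splits in O_K.

p splits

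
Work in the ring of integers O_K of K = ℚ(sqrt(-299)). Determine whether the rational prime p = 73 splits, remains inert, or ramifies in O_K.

Since -299 ≡ 1 mod 4, the ring of integers is ℤ[(1+√-299)/2] with discriminant -299.
Since gcd(73, -299) = 1 the prime 73 does not ramify.
(-299/73) = 66^36 mod 73 = 72, giving Legendre symbol -1.
d is a non-residue mod p, hence 73 remains inert in O_K.

remains prime (inert)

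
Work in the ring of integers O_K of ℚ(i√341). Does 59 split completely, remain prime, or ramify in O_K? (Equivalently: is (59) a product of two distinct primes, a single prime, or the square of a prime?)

Since -341 ≢ 1 mod 4, the ring of integers is ℤ[√-341] with discriminant 4·(-341) = -1364.
59 ∤ -1364, so 59 is unramified.
(-341/59) = 13^29 mod 59 = 58, giving Legendre symbol -1.
Legendre symbol -1 ⇒ 59 is inert.

p is inert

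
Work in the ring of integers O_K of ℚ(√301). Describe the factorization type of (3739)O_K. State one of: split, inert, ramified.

Since 301 ≡ 1 mod 4, the ring of integers is ℤ[(1+√301)/2] with discriminant 301.
3739 ∤ 301, so 3739 is unramified.
Euler's criterion: 301^1869 mod 3739 = 1. Thus (301|3739) = 1.
(301/3739) = 1, so 3739 splits.

split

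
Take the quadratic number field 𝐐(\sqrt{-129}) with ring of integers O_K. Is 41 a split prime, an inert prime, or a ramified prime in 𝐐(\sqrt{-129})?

inert — (41) stays prime in O_K

Since -129 ≢ 1 mod 4, the ring of integers is ℤ[√-129] with discriminant 4·(-129) = -516.
Since gcd(41, -516) = 1 the prime 41 does not ramify.
Legendre symbol by Euler's criterion: (-129/41) ≡ (-129)^20 ≡ 40 (mod 41), i.e. (-129/41) = -1.
d is a non-residue mod p, hence 41 remains inert in O_K.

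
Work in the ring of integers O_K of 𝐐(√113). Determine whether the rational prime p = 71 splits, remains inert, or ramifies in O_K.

d = 113 ≡ 1 (mod 4), so O_K = ℤ[(1+√113)/2] and disc(K) = d = 113.
71 ∤ 113, so 71 is unramified.
Compute (113/71) via Euler: 42^((71-1)/2) mod 71 = 70, so (113/71) = -1.
(113/71) = -1, so 71 is inert.

inert — (71) stays prime in O_K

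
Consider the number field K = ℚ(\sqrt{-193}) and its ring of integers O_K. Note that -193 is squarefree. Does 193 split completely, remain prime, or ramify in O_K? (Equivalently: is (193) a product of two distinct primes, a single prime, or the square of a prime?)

p ramifies

-193 mod 4 = 3, hence disc K = 4·(-193) = -772 and O_K = ℤ[√-193].
193 divides disc(K) = -772, so 193 ramifies.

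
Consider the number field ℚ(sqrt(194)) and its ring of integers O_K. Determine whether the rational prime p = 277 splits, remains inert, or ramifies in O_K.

split — (277) = 𝔭₁𝔭₂ with 𝔭₁ ≠ 𝔭₂

d = 194 ≡ 2 (mod 4), so O_K = ℤ[√194] and disc(K) = 4d = 776.
277 ∤ 776, so 277 is unramified.
Euler's criterion: 194^138 mod 277 = 1. Thus (194|277) = 1.
d is a quadratic residue mod p, hence 277 splits in O_K.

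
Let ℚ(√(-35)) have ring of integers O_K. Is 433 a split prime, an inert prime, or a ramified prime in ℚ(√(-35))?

-35 mod 4 = 1, hence disc K = -35 and O_K = ℤ[(1+√-35)/2].
433 ∤ -35, so 433 is unramified.
Compute (-35/433) via Euler: 398^((433-1)/2) mod 433 = 1, so (-35/433) = 1.
d is a quadratic residue mod p, hence 433 splits in O_K.

split — (433) = 𝔭₁𝔭₂ with 𝔭₁ ≠ 𝔭₂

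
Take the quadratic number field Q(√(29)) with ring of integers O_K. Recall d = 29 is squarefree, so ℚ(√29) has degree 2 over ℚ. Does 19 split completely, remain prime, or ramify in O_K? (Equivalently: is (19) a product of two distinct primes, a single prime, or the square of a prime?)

p is inert

d = 29 ≡ 1 (mod 4), so O_K = ℤ[(1+√29)/2] and disc(K) = d = 29.
19 ∤ 29, so 19 is unramified.
(29/19) = 10^9 mod 19 = 18, giving Legendre symbol -1.
Legendre symbol -1 ⇒ 19 is inert.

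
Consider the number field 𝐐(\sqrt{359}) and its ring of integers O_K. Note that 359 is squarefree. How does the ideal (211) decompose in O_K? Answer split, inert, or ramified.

d = 359 ≡ 3 (mod 4), so O_K = ℤ[√359] and disc(K) = 4d = 1436.
211 ∤ 1436, so 211 is unramified.
Legendre symbol by Euler's criterion: (359/211) ≡ 359^105 ≡ 1 (mod 211), i.e. (359/211) = 1.
Legendre symbol 1 ⇒ 211 is split.

p splits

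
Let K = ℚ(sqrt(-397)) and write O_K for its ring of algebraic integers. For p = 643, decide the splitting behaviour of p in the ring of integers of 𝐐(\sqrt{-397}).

643 remains inert

-397 mod 4 = 3, hence disc K = 4·(-397) = -1588 and O_K = ℤ[√-397].
643 ∤ -1588, so 643 is unramified.
Euler's criterion: (-397)^321 mod 643 = 642. Thus (-397|643) = -1.
Legendre symbol -1 ⇒ 643 is inert.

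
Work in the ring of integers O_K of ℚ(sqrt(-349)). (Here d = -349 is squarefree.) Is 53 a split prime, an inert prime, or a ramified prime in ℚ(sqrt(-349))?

Since -349 ≢ 1 mod 4, the ring of integers is ℤ[√-349] with discriminant 4·(-349) = -1396.
Since gcd(53, -1396) = 1 the prime 53 does not ramify.
Euler's criterion: (-349)^26 mod 53 = 52. Thus (-349|53) = -1.
Legendre symbol -1 ⇒ 53 is inert.

53 remains inert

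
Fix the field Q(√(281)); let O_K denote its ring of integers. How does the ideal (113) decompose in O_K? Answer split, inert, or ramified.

remains prime (inert)

d = 281 ≡ 1 (mod 4), so O_K = ℤ[(1+√281)/2] and disc(K) = d = 281.
113 ∤ 281, so 113 is unramified.
Euler's criterion: 281^56 mod 113 = 112. Thus (281|113) = -1.
Legendre symbol -1 ⇒ 113 is inert.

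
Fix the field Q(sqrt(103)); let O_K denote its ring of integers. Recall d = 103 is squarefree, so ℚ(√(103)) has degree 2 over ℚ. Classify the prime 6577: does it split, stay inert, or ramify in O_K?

d = 103 ≡ 3 (mod 4), so O_K = ℤ[√103] and disc(K) = 4d = 412.
Since gcd(6577, 412) = 1 the prime 6577 does not ramify.
Compute (103/6577) via Euler: 103^((6577-1)/2) mod 6577 = 6576, so (103/6577) = -1.
Legendre symbol -1 ⇒ 6577 is inert.

p is inert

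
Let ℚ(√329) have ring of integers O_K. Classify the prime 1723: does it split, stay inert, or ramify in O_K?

d = 329 ≡ 1 (mod 4), so O_K = ℤ[(1+√329)/2] and disc(K) = d = 329.
Since gcd(1723, 329) = 1 the prime 1723 does not ramify.
(329/1723) = 329^861 mod 1723 = 1722, giving Legendre symbol -1.
(329/1723) = -1, so 1723 is inert.

inert — (1723) stays prime in O_K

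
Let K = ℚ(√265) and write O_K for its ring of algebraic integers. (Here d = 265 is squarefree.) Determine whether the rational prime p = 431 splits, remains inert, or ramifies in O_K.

431 splits in O_K

d = 265 ≡ 1 (mod 4), so O_K = ℤ[(1+√265)/2] and disc(K) = d = 265.
431 ∤ 265, so 431 is unramified.
(265/431) = 265^215 mod 431 = 1, giving Legendre symbol 1.
d is a quadratic residue mod p, hence 431 splits in O_K.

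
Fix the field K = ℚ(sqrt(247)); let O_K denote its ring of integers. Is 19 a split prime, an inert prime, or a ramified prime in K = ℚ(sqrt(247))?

247 mod 4 = 3, hence disc K = 4·247 = 988 and O_K = ℤ[√247].
19 divides disc(K) = 988, so 19 ramifies.

ramified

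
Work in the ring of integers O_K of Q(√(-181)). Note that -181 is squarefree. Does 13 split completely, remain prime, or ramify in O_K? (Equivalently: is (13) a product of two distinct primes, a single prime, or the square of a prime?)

d = -181 ≡ 3 (mod 4), so O_K = ℤ[√-181] and disc(K) = 4d = -724.
Since gcd(13, -724) = 1 the prime 13 does not ramify.
(-181/13) = 1^6 mod 13 = 1, giving Legendre symbol 1.
Legendre symbol 1 ⇒ 13 is split.

split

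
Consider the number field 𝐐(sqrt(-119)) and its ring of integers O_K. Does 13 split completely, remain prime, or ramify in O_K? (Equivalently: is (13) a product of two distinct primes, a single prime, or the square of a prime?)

d = -119 ≡ 1 (mod 4), so O_K = ℤ[(1+√-119)/2] and disc(K) = d = -119.
13 ∤ -119, so 13 is unramified.
Legendre symbol by Euler's criterion: (-119/13) ≡ (-119)^6 ≡ 12 (mod 13), i.e. (-119/13) = -1.
d is a non-residue mod p, hence 13 remains inert in O_K.

13 remains inert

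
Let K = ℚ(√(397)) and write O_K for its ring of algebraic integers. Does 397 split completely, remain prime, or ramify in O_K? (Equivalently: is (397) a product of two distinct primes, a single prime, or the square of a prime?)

397 is ramified

397 mod 4 = 1, hence disc K = 397 and O_K = ℤ[(1+√397)/2].
Ramification test: 397 | 397. The prime 397 ramifies in K.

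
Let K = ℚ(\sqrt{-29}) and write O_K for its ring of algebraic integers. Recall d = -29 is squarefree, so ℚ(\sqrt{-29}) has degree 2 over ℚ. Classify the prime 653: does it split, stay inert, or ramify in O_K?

p is inert

-29 mod 4 = 3, hence disc K = 4·(-29) = -116 and O_K = ℤ[√-29].
disc(K) = -116 is not divisible by 653; 653 is unramified.
Legendre symbol by Euler's criterion: (-29/653) ≡ (-29)^326 ≡ 652 (mod 653), i.e. (-29/653) = -1.
Legendre symbol -1 ⇒ 653 is inert.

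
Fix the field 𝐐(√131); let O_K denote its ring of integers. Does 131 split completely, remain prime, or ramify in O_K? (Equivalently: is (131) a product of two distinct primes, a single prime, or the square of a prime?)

ramified — (131) = 𝔭²

d = 131 ≡ 3 (mod 4), so O_K = ℤ[√131] and disc(K) = 4d = 524.
Ramification test: 131 | 524. The prime 131 ramifies in K.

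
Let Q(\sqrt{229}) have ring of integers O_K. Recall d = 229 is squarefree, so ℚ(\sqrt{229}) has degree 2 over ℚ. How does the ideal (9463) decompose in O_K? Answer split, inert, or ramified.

remains prime (inert)

Since 229 ≡ 1 mod 4, the ring of integers is ℤ[(1+√229)/2] with discriminant 229.
disc(K) = 229 is not divisible by 9463; 9463 is unramified.
Compute (229/9463) via Euler: 229^((9463-1)/2) mod 9463 = 9462, so (229/9463) = -1.
(229/9463) = -1, so 9463 is inert.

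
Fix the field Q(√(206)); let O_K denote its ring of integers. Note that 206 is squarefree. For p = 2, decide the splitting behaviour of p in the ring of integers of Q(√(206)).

Since 206 ≢ 1 mod 4, the ring of integers is ℤ[√206] with discriminant 4·206 = 824.
Ramification test: 2 | 824. The prime 2 ramifies in K.

ramified — (2) = 𝔭²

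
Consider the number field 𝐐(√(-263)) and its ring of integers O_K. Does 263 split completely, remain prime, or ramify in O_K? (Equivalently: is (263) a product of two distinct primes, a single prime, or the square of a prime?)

ramified — (263) = 𝔭²

-263 mod 4 = 1, hence disc K = -263 and O_K = ℤ[(1+√-263)/2].
disc(K) = -263 = 263·(-1), so p = 263 is ramified.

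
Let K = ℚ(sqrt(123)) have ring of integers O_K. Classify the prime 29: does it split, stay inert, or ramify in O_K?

p splits

d = 123 ≡ 3 (mod 4), so O_K = ℤ[√123] and disc(K) = 4d = 492.
disc(K) = 492 is not divisible by 29; 29 is unramified.
Compute (123/29) via Euler: 7^((29-1)/2) mod 29 = 1, so (123/29) = 1.
(123/29) = 1, so 29 splits.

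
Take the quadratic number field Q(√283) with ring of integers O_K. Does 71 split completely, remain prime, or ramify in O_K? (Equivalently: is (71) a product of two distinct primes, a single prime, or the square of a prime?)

d = 283 ≡ 3 (mod 4), so O_K = ℤ[√283] and disc(K) = 4d = 1132.
disc(K) = 1132 is not divisible by 71; 71 is unramified.
Compute (283/71) via Euler: 70^((71-1)/2) mod 71 = 70, so (283/71) = -1.
d is a non-residue mod p, hence 71 remains inert in O_K.

inert — (71) stays prime in O_K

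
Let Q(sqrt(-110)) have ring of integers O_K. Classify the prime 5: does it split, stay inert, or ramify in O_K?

d = -110 ≡ 2 (mod 4), so O_K = ℤ[√-110] and disc(K) = 4d = -440.
disc(K) = -440 = 5·(-88), so p = 5 is ramified.

ramified — (5) = 𝔭²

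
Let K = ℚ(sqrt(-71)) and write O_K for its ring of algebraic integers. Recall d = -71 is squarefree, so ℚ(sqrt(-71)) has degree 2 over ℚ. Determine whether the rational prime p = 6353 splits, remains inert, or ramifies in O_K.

Since -71 ≡ 1 mod 4, the ring of integers is ℤ[(1+√-71)/2] with discriminant -71.
6353 ∤ -71, so 6353 is unramified.
(-71/6353) = 6282^3176 mod 6353 = 6352, giving Legendre symbol -1.
d is a non-residue mod p, hence 6353 remains inert in O_K.

6353 remains inert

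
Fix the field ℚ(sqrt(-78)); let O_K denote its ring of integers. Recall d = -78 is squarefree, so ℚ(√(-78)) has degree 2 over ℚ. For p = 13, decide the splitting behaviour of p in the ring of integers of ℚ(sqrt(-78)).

ramifies in O_K

d = -78 ≡ 2 (mod 4), so O_K = ℤ[√-78] and disc(K) = 4d = -312.
disc(K) = -312 = 13·(-24), so p = 13 is ramified.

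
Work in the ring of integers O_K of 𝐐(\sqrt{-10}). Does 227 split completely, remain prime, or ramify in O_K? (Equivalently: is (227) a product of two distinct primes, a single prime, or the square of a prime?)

Since -10 ≢ 1 mod 4, the ring of integers is ℤ[√-10] with discriminant 4·(-10) = -40.
Since gcd(227, -40) = 1 the prime 227 does not ramify.
(-10/227) = 217^113 mod 227 = 226, giving Legendre symbol -1.
d is a non-residue mod p, hence 227 remains inert in O_K.

inert — (227) stays prime in O_K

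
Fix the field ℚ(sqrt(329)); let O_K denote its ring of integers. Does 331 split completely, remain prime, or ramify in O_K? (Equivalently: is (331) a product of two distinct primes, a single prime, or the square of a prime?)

p splits

329 mod 4 = 1, hence disc K = 329 and O_K = ℤ[(1+√329)/2].
disc(K) = 329 is not divisible by 331; 331 is unramified.
Legendre symbol by Euler's criterion: (329/331) ≡ 329^165 ≡ 1 (mod 331), i.e. (329/331) = 1.
Legendre symbol 1 ⇒ 331 is split.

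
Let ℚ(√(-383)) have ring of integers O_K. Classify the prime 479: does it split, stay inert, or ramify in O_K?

d = -383 ≡ 1 (mod 4), so O_K = ℤ[(1+√-383)/2] and disc(K) = d = -383.
disc(K) = -383 is not divisible by 479; 479 is unramified.
Legendre symbol by Euler's criterion: (-383/479) ≡ (-383)^239 ≡ 1 (mod 479), i.e. (-383/479) = 1.
(-383/479) = 1, so 479 splits.

split — (479) = 𝔭₁𝔭₂ with 𝔭₁ ≠ 𝔭₂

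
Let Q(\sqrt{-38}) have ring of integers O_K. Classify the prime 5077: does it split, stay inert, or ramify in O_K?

Since -38 ≢ 1 mod 4, the ring of integers is ℤ[√-38] with discriminant 4·(-38) = -152.
Since gcd(5077, -152) = 1 the prime 5077 does not ramify.
Legendre symbol by Euler's criterion: (-38/5077) ≡ (-38)^2538 ≡ 5076 (mod 5077), i.e. (-38/5077) = -1.
d is a non-residue mod p, hence 5077 remains inert in O_K.

p is inert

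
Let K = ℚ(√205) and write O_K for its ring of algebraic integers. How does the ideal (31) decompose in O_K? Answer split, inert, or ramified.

split

Since 205 ≡ 1 mod 4, the ring of integers is ℤ[(1+√205)/2] with discriminant 205.
disc(K) = 205 is not divisible by 31; 31 is unramified.
Compute (205/31) via Euler: 19^((31-1)/2) mod 31 = 1, so (205/31) = 1.
Legendre symbol 1 ⇒ 31 is split.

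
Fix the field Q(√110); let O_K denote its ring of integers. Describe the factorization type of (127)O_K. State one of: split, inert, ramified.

110 mod 4 = 2, hence disc K = 4·110 = 440 and O_K = ℤ[√110].
127 ∤ 440, so 127 is unramified.
Euler's criterion: 110^63 mod 127 = 126. Thus (110|127) = -1.
d is a non-residue mod p, hence 127 remains inert in O_K.

inert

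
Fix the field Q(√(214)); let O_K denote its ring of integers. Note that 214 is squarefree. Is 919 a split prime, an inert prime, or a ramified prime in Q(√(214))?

919 splits in O_K

Since 214 ≢ 1 mod 4, the ring of integers is ℤ[√214] with discriminant 4·214 = 856.
Since gcd(919, 856) = 1 the prime 919 does not ramify.
(214/919) = 214^459 mod 919 = 1, giving Legendre symbol 1.
(214/919) = 1, so 919 splits.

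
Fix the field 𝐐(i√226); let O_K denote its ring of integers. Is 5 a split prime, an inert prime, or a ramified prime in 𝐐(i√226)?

d = -226 ≡ 2 (mod 4), so O_K = ℤ[√-226] and disc(K) = 4d = -904.
Since gcd(5, -904) = 1 the prime 5 does not ramify.
Compute (-226/5) via Euler: 4^((5-1)/2) mod 5 = 1, so (-226/5) = 1.
Legendre symbol 1 ⇒ 5 is split.

split — (5) = 𝔭₁𝔭₂ with 𝔭₁ ≠ 𝔭₂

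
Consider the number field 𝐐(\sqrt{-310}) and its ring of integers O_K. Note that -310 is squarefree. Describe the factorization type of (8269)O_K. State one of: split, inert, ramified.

split

-310 mod 4 = 2, hence disc K = 4·(-310) = -1240 and O_K = ℤ[√-310].
Since gcd(8269, -1240) = 1 the prime 8269 does not ramify.
Euler's criterion: (-310)^4134 mod 8269 = 1. Thus (-310|8269) = 1.
d is a quadratic residue mod p, hence 8269 splits in O_K.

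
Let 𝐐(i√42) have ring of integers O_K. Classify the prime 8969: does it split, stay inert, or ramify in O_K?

8969 remains inert

Since -42 ≢ 1 mod 4, the ring of integers is ℤ[√-42] with discriminant 4·(-42) = -168.
8969 ∤ -168, so 8969 is unramified.
Legendre symbol by Euler's criterion: (-42/8969) ≡ (-42)^4484 ≡ 8968 (mod 8969), i.e. (-42/8969) = -1.
(-42/8969) = -1, so 8969 is inert.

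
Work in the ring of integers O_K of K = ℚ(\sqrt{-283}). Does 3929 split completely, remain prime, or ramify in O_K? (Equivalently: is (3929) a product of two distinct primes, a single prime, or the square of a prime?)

3929 splits in O_K

Since -283 ≡ 1 mod 4, the ring of integers is ℤ[(1+√-283)/2] with discriminant -283.
disc(K) = -283 is not divisible by 3929; 3929 is unramified.
(-283/3929) = 3646^1964 mod 3929 = 1, giving Legendre symbol 1.
(-283/3929) = 1, so 3929 splits.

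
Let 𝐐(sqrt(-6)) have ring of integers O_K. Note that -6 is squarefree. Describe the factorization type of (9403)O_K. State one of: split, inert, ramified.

d = -6 ≡ 2 (mod 4), so O_K = ℤ[√-6] and disc(K) = 4d = -24.
disc(K) = -24 is not divisible by 9403; 9403 is unramified.
Euler's criterion: (-6)^4701 mod 9403 = 9402. Thus (-6|9403) = -1.
Legendre symbol -1 ⇒ 9403 is inert.

inert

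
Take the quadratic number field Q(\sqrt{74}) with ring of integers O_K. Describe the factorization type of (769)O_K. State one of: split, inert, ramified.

Since 74 ≢ 1 mod 4, the ring of integers is ℤ[√74] with discriminant 4·74 = 296.
disc(K) = 296 is not divisible by 769; 769 is unramified.
Compute (74/769) via Euler: 74^((769-1)/2) mod 769 = 768, so (74/769) = -1.
d is a non-residue mod p, hence 769 remains inert in O_K.

inert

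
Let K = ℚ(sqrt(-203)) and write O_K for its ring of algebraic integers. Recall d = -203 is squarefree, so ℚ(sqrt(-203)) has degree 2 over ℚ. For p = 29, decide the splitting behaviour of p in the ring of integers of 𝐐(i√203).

d = -203 ≡ 1 (mod 4), so O_K = ℤ[(1+√-203)/2] and disc(K) = d = -203.
Ramification test: 29 | -203. The prime 29 ramifies in K.

p ramifies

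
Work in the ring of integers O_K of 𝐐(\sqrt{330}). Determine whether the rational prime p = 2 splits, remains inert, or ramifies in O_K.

p ramifies

d = 330 ≡ 2 (mod 4), so O_K = ℤ[√330] and disc(K) = 4d = 1320.
Ramification test: 2 | 1320. The prime 2 ramifies in K.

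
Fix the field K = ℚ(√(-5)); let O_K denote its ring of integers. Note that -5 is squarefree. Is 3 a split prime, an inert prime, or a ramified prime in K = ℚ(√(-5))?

p splits

-5 mod 4 = 3, hence disc K = 4·(-5) = -20 and O_K = ℤ[√-5].
3 ∤ -20, so 3 is unramified.
Euler's criterion: (-5)^1 mod 3 = 1. Thus (-5|3) = 1.
(-5/3) = 1, so 3 splits.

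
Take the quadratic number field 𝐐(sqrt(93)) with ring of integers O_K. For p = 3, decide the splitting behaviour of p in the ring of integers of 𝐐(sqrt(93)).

ramifies in O_K

d = 93 ≡ 1 (mod 4), so O_K = ℤ[(1+√93)/2] and disc(K) = d = 93.
3 divides disc(K) = 93, so 3 ramifies.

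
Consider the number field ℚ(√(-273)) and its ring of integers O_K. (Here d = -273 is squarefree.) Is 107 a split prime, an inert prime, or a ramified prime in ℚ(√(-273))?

Since -273 ≢ 1 mod 4, the ring of integers is ℤ[√-273] with discriminant 4·(-273) = -1092.
disc(K) = -1092 is not divisible by 107; 107 is unramified.
Compute (-273/107) via Euler: 48^((107-1)/2) mod 107 = 1, so (-273/107) = 1.
(-273/107) = 1, so 107 splits.

split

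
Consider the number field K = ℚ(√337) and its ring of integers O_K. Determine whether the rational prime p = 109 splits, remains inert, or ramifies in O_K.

inert

337 mod 4 = 1, hence disc K = 337 and O_K = ℤ[(1+√337)/2].
109 ∤ 337, so 109 is unramified.
Compute (337/109) via Euler: 10^((109-1)/2) mod 109 = 108, so (337/109) = -1.
d is a non-residue mod p, hence 109 remains inert in O_K.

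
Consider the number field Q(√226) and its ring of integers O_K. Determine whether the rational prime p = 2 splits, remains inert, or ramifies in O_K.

2 is ramified

d = 226 ≡ 2 (mod 4), so O_K = ℤ[√226] and disc(K) = 4d = 904.
Ramification test: 2 | 904. The prime 2 ramifies in K.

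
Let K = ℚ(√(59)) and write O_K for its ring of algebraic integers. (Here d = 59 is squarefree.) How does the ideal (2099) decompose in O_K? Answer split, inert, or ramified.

splits completely

Since 59 ≢ 1 mod 4, the ring of integers is ℤ[√59] with discriminant 4·59 = 236.
Since gcd(2099, 236) = 1 the prime 2099 does not ramify.
Compute (59/2099) via Euler: 59^((2099-1)/2) mod 2099 = 1, so (59/2099) = 1.
(59/2099) = 1, so 2099 splits.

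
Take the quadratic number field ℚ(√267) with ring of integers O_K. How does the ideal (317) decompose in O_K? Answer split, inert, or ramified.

Since 267 ≢ 1 mod 4, the ring of integers is ℤ[√267] with discriminant 4·267 = 1068.
317 ∤ 1068, so 317 is unramified.
Euler's criterion: 267^158 mod 317 = 316. Thus (267|317) = -1.
Legendre symbol -1 ⇒ 317 is inert.

317 remains inert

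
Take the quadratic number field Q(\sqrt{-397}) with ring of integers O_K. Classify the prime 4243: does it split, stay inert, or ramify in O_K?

d = -397 ≡ 3 (mod 4), so O_K = ℤ[√-397] and disc(K) = 4d = -1588.
disc(K) = -1588 is not divisible by 4243; 4243 is unramified.
Legendre symbol by Euler's criterion: (-397/4243) ≡ (-397)^2121 ≡ 4242 (mod 4243), i.e. (-397/4243) = -1.
d is a non-residue mod p, hence 4243 remains inert in O_K.

inert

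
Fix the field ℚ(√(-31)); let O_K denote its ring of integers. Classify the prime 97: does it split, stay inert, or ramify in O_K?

split — (97) = 𝔭₁𝔭₂ with 𝔭₁ ≠ 𝔭₂

-31 mod 4 = 1, hence disc K = -31 and O_K = ℤ[(1+√-31)/2].
97 ∤ -31, so 97 is unramified.
Euler's criterion: (-31)^48 mod 97 = 1. Thus (-31|97) = 1.
d is a quadratic residue mod p, hence 97 splits in O_K.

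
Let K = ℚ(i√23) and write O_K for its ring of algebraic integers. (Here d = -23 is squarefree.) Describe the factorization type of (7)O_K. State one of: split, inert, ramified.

7 remains inert

-23 mod 4 = 1, hence disc K = -23 and O_K = ℤ[(1+√-23)/2].
7 ∤ -23, so 7 is unramified.
Compute (-23/7) via Euler: 5^((7-1)/2) mod 7 = 6, so (-23/7) = -1.
d is a non-residue mod p, hence 7 remains inert in O_K.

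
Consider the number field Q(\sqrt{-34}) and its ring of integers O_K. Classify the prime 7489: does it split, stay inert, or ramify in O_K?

d = -34 ≡ 2 (mod 4), so O_K = ℤ[√-34] and disc(K) = 4d = -136.
7489 ∤ -136, so 7489 is unramified.
Compute (-34/7489) via Euler: 7455^((7489-1)/2) mod 7489 = 1, so (-34/7489) = 1.
d is a quadratic residue mod p, hence 7489 splits in O_K.

split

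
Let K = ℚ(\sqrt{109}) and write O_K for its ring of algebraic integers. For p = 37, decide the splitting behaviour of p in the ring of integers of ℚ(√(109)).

d = 109 ≡ 1 (mod 4), so O_K = ℤ[(1+√109)/2] and disc(K) = d = 109.
disc(K) = 109 is not divisible by 37; 37 is unramified.
Compute (109/37) via Euler: 35^((37-1)/2) mod 37 = 36, so (109/37) = -1.
d is a non-residue mod p, hence 37 remains inert in O_K.

inert — (37) stays prime in O_K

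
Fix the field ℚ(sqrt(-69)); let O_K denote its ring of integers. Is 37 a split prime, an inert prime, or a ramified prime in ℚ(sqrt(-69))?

remains prime (inert)

Since -69 ≢ 1 mod 4, the ring of integers is ℤ[√-69] with discriminant 4·(-69) = -276.
37 ∤ -276, so 37 is unramified.
(-69/37) = 5^18 mod 37 = 36, giving Legendre symbol -1.
(-69/37) = -1, so 37 is inert.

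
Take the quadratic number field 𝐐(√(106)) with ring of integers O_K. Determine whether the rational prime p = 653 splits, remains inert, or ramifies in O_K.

106 mod 4 = 2, hence disc K = 4·106 = 424 and O_K = ℤ[√106].
disc(K) = 424 is not divisible by 653; 653 is unramified.
Legendre symbol by Euler's criterion: (106/653) ≡ 106^326 ≡ 652 (mod 653), i.e. (106/653) = -1.
d is a non-residue mod p, hence 653 remains inert in O_K.

653 remains inert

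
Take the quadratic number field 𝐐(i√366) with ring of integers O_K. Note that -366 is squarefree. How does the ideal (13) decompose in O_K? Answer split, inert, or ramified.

inert — (13) stays prime in O_K

-366 mod 4 = 2, hence disc K = 4·(-366) = -1464 and O_K = ℤ[√-366].
disc(K) = -1464 is not divisible by 13; 13 is unramified.
Legendre symbol by Euler's criterion: (-366/13) ≡ (-366)^6 ≡ 12 (mod 13), i.e. (-366/13) = -1.
d is a non-residue mod p, hence 13 remains inert in O_K.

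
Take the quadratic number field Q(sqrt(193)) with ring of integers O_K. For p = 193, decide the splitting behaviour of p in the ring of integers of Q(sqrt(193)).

193 is ramified

d = 193 ≡ 1 (mod 4), so O_K = ℤ[(1+√193)/2] and disc(K) = d = 193.
193 divides disc(K) = 193, so 193 ramifies.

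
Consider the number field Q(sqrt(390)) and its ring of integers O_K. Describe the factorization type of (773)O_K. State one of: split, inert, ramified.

p splits

d = 390 ≡ 2 (mod 4), so O_K = ℤ[√390] and disc(K) = 4d = 1560.
Since gcd(773, 1560) = 1 the prime 773 does not ramify.
Compute (390/773) via Euler: 390^((773-1)/2) mod 773 = 1, so (390/773) = 1.
(390/773) = 1, so 773 splits.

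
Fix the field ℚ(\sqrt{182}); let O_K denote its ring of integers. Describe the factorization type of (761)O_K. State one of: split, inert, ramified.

761 splits in O_K

Since 182 ≢ 1 mod 4, the ring of integers is ℤ[√182] with discriminant 4·182 = 728.
761 ∤ 728, so 761 is unramified.
Legendre symbol by Euler's criterion: (182/761) ≡ 182^380 ≡ 1 (mod 761), i.e. (182/761) = 1.
Legendre symbol 1 ⇒ 761 is split.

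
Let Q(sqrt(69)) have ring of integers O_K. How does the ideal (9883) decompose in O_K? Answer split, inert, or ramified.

Since 69 ≡ 1 mod 4, the ring of integers is ℤ[(1+√69)/2] with discriminant 69.
Since gcd(9883, 69) = 1 the prime 9883 does not ramify.
(69/9883) = 69^4941 mod 9883 = 1, giving Legendre symbol 1.
d is a quadratic residue mod p, hence 9883 splits in O_K.

p splits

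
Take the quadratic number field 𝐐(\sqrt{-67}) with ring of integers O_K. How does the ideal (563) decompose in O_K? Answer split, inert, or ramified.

Since -67 ≡ 1 mod 4, the ring of integers is ℤ[(1+√-67)/2] with discriminant -67.
563 ∤ -67, so 563 is unramified.
(-67/563) = 496^281 mod 563 = 562, giving Legendre symbol -1.
(-67/563) = -1, so 563 is inert.

p is inert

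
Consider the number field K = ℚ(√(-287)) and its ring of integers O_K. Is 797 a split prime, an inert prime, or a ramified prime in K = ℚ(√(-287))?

inert

Since -287 ≡ 1 mod 4, the ring of integers is ℤ[(1+√-287)/2] with discriminant -287.
797 ∤ -287, so 797 is unramified.
Euler's criterion: (-287)^398 mod 797 = 796. Thus (-287|797) = -1.
Legendre symbol -1 ⇒ 797 is inert.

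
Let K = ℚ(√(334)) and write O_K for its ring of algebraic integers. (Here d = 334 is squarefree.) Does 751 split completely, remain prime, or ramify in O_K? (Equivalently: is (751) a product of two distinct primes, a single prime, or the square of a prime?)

split — (751) = 𝔭₁𝔭₂ with 𝔭₁ ≠ 𝔭₂

Since 334 ≢ 1 mod 4, the ring of integers is ℤ[√334] with discriminant 4·334 = 1336.
disc(K) = 1336 is not divisible by 751; 751 is unramified.
Legendre symbol by Euler's criterion: (334/751) ≡ 334^375 ≡ 1 (mod 751), i.e. (334/751) = 1.
Legendre symbol 1 ⇒ 751 is split.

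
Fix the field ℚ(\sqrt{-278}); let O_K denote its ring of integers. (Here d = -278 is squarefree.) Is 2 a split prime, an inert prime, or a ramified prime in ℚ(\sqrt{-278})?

Since -278 ≢ 1 mod 4, the ring of integers is ℤ[√-278] with discriminant 4·(-278) = -1112.
2 divides disc(K) = -1112, so 2 ramifies.

2 is ramified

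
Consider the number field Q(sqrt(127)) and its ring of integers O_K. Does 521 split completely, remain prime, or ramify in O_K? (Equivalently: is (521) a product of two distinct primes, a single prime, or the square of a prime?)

p splits

d = 127 ≡ 3 (mod 4), so O_K = ℤ[√127] and disc(K) = 4d = 508.
521 ∤ 508, so 521 is unramified.
(127/521) = 127^260 mod 521 = 1, giving Legendre symbol 1.
(127/521) = 1, so 521 splits.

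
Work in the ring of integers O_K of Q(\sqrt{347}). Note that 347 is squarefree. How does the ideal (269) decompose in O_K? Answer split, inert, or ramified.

d = 347 ≡ 3 (mod 4), so O_K = ℤ[√347] and disc(K) = 4d = 1388.
269 ∤ 1388, so 269 is unramified.
(347/269) = 78^134 mod 269 = 1, giving Legendre symbol 1.
Legendre symbol 1 ⇒ 269 is split.

split — (269) = 𝔭₁𝔭₂ with 𝔭₁ ≠ 𝔭₂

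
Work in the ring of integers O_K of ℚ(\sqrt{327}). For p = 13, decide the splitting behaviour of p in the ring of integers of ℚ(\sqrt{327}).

p is inert

d = 327 ≡ 3 (mod 4), so O_K = ℤ[√327] and disc(K) = 4d = 1308.
disc(K) = 1308 is not divisible by 13; 13 is unramified.
Euler's criterion: 327^6 mod 13 = 12. Thus (327|13) = -1.
d is a non-residue mod p, hence 13 remains inert in O_K.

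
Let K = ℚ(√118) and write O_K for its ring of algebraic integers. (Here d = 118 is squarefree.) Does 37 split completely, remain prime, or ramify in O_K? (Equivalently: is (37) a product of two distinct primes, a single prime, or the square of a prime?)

d = 118 ≡ 2 (mod 4), so O_K = ℤ[√118] and disc(K) = 4d = 472.
disc(K) = 472 is not divisible by 37; 37 is unramified.
Compute (118/37) via Euler: 7^((37-1)/2) mod 37 = 1, so (118/37) = 1.
Legendre symbol 1 ⇒ 37 is split.

splits completely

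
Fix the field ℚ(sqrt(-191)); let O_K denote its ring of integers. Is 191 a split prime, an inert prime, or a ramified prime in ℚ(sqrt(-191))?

Since -191 ≡ 1 mod 4, the ring of integers is ℤ[(1+√-191)/2] with discriminant -191.
Ramification test: 191 | -191. The prime 191 ramifies in K.

p ramifies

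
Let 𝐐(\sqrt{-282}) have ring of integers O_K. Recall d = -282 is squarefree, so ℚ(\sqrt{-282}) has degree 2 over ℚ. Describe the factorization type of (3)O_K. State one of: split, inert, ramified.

d = -282 ≡ 2 (mod 4), so O_K = ℤ[√-282] and disc(K) = 4d = -1128.
disc(K) = -1128 = 3·(-376), so p = 3 is ramified.

ramifies in O_K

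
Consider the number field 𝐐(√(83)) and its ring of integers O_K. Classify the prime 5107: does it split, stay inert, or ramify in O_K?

inert

d = 83 ≡ 3 (mod 4), so O_K = ℤ[√83] and disc(K) = 4d = 332.
disc(K) = 332 is not divisible by 5107; 5107 is unramified.
(83/5107) = 83^2553 mod 5107 = 5106, giving Legendre symbol -1.
(83/5107) = -1, so 5107 is inert.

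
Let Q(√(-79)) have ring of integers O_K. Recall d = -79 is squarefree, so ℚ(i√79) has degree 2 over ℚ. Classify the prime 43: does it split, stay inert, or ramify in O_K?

-79 mod 4 = 1, hence disc K = -79 and O_K = ℤ[(1+√-79)/2].
disc(K) = -79 is not divisible by 43; 43 is unramified.
Euler's criterion: (-79)^21 mod 43 = 42. Thus (-79|43) = -1.
d is a non-residue mod p, hence 43 remains inert in O_K.

p is inert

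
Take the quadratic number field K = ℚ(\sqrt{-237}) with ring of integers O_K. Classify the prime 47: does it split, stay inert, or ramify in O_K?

remains prime (inert)

d = -237 ≡ 3 (mod 4), so O_K = ℤ[√-237] and disc(K) = 4d = -948.
disc(K) = -948 is not divisible by 47; 47 is unramified.
Legendre symbol by Euler's criterion: (-237/47) ≡ (-237)^23 ≡ 46 (mod 47), i.e. (-237/47) = -1.
(-237/47) = -1, so 47 is inert.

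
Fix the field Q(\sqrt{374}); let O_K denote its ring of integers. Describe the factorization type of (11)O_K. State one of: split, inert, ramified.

d = 374 ≡ 2 (mod 4), so O_K = ℤ[√374] and disc(K) = 4d = 1496.
disc(K) = 1496 = 11·136, so p = 11 is ramified.

11 is ramified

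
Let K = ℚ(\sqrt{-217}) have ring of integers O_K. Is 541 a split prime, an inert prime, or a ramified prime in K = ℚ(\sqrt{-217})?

541 splits in O_K

Since -217 ≢ 1 mod 4, the ring of integers is ℤ[√-217] with discriminant 4·(-217) = -868.
disc(K) = -868 is not divisible by 541; 541 is unramified.
Euler's criterion: (-217)^270 mod 541 = 1. Thus (-217|541) = 1.
(-217/541) = 1, so 541 splits.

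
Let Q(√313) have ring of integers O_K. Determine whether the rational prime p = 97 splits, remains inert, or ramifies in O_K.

d = 313 ≡ 1 (mod 4), so O_K = ℤ[(1+√313)/2] and disc(K) = d = 313.
97 ∤ 313, so 97 is unramified.
Compute (313/97) via Euler: 22^((97-1)/2) mod 97 = 1, so (313/97) = 1.
Legendre symbol 1 ⇒ 97 is split.

split — (97) = 𝔭₁𝔭₂ with 𝔭₁ ≠ 𝔭₂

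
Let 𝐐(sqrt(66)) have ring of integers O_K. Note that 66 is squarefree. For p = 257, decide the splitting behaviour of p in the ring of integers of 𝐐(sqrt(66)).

remains prime (inert)

66 mod 4 = 2, hence disc K = 4·66 = 264 and O_K = ℤ[√66].
Since gcd(257, 264) = 1 the prime 257 does not ramify.
(66/257) = 66^128 mod 257 = 256, giving Legendre symbol -1.
(66/257) = -1, so 257 is inert.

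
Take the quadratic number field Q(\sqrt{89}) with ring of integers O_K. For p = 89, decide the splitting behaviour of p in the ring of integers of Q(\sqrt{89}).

Since 89 ≡ 1 mod 4, the ring of integers is ℤ[(1+√89)/2] with discriminant 89.
disc(K) = 89 = 89·1, so p = 89 is ramified.

ramified — (89) = 𝔭²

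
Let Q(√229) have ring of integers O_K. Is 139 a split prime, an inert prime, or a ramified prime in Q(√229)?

d = 229 ≡ 1 (mod 4), so O_K = ℤ[(1+√229)/2] and disc(K) = d = 229.
Since gcd(139, 229) = 1 the prime 139 does not ramify.
Compute (229/139) via Euler: 90^((139-1)/2) mod 139 = 138, so (229/139) = -1.
Legendre symbol -1 ⇒ 139 is inert.

139 remains inert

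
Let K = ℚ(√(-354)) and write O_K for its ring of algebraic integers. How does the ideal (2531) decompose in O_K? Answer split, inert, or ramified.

Since -354 ≢ 1 mod 4, the ring of integers is ℤ[√-354] with discriminant 4·(-354) = -1416.
disc(K) = -1416 is not divisible by 2531; 2531 is unramified.
(-354/2531) = 2177^1265 mod 2531 = 2530, giving Legendre symbol -1.
(-354/2531) = -1, so 2531 is inert.

inert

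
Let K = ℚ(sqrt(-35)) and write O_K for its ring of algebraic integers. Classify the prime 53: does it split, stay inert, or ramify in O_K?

53 remains inert

d = -35 ≡ 1 (mod 4), so O_K = ℤ[(1+√-35)/2] and disc(K) = d = -35.
53 ∤ -35, so 53 is unramified.
(-35/53) = 18^26 mod 53 = 52, giving Legendre symbol -1.
Legendre symbol -1 ⇒ 53 is inert.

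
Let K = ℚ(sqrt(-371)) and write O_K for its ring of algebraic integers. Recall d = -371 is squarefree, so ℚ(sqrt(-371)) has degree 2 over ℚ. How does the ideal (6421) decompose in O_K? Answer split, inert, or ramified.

Since -371 ≡ 1 mod 4, the ring of integers is ℤ[(1+√-371)/2] with discriminant -371.
Since gcd(6421, -371) = 1 the prime 6421 does not ramify.
(-371/6421) = 6050^3210 mod 6421 = 6420, giving Legendre symbol -1.
Legendre symbol -1 ⇒ 6421 is inert.

remains prime (inert)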